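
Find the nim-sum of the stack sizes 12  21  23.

14

In binary:
  01100  (12)
  10101  (21)
  10111  (23)
  -----
  01110  (14)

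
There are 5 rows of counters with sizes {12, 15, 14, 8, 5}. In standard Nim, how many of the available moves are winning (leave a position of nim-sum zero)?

0

In binary:
  1100  (12)
  1111  (15)
  1110  (14)
  1000  (8)
  0101  (5)
  ----
  0000  (0)
The nim-sum is already 0, so every move leaves a nonzero nim-sum — there are no winning moves.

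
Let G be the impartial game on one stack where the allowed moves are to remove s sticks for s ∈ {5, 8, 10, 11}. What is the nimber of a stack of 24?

Build the Grundy sequence with g(k) = mex{g(k−s) : s ∈ {5, 8, 10, 11}, s ≤ k}:
k:     0  1  2  3  4  5  6  7  8  9 10 11 12 13 14 15 16 17 18 19 20 21 22 23 24
g(k):  0  0  0  0  0  1  1  1  1  1  2  2  2  2  2  3  0  0  0  0  0  1  1  1  1
So g(24) = 1.

1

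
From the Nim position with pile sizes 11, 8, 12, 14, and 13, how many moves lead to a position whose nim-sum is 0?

Nim-sum: 11 ^ 8 ^ 12 ^ 14 ^ 13 = 12.
The overall nim-sum is X = 12. A pile of size p has a winning move iff p XOR X < p (reduce it to p XOR X).
  11: 11 XOR 12 = 7 < 11 — winning move (to 7).
  8: 8 XOR 12 = 4 < 8 — winning move (to 4).
  12: 12 XOR 12 = 0 < 12 — winning move (to 0).
  14: 14 XOR 12 = 2 < 14 — winning move (to 2).
  13: 13 XOR 12 = 1 < 13 — winning move (to 1).
That gives 5 winning moves.

5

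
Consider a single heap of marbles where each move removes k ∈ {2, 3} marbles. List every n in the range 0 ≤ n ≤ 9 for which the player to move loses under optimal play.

Grundy values for subtraction set {2, 3}:
k:     0  1  2  3  4  5  6  7  8  9
g(k):  0  0  1  1  2  0  0  1  1  2
The P-positions (g = 0) in 0..9 are 0, 1, 5, 6.

0, 1, 5, 6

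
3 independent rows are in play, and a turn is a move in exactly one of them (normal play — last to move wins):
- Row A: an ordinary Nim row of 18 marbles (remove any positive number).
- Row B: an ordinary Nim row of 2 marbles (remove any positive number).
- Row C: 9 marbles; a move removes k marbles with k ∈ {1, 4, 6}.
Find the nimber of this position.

Row A is a plain Nim row of size 18, so its Grundy value is 18.
Row B is a plain Nim row of size 2, so its Grundy value is 2.
Grundy values for row C (subtraction set {1, 4, 6}):
k:     0  1  2  3  4  5  6  7  8  9
g(k):  0  1  0  1  2  0  1  0  1  2
So g(9) = 2.
The value of a disjunctive sum is the nim-sum of the parts.
Combined value = 18 ⊕ 2 ⊕ 2 = 18.

18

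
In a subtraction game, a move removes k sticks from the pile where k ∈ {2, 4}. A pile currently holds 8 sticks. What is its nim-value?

1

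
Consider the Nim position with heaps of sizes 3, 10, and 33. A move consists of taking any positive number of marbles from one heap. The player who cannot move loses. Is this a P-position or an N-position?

N-position

Compute the nim-sum pairwise:
3 ⊕ 10 = 9
9 ⊕ 33 = 40
The nim-sum is 40 ≠ 0, so this is an N-position: the player to move can win.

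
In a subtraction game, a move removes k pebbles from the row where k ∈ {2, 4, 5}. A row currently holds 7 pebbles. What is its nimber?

Grundy values for subtraction set {2, 4, 5}:
g(0) = mex{} = 0
g(1) = mex{} = 0
g(2) = mex{0} = 1
g(3) = mex{0} = 1
g(4) = mex{0,1} = 2
g(5) = mex{0,1} = 2
g(6) = mex{0,1,2} = 3
g(7) = mex{1,2} = 0
So g(7) = 0.

0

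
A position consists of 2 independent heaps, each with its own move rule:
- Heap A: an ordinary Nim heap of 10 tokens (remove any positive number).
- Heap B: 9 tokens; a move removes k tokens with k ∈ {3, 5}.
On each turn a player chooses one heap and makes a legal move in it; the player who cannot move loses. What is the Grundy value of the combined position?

Heap A is a plain Nim heap of size 10, so its Grundy value is 10.
Build the Grundy sequence for heap B with g(k) = mex{g(k−s) : s ∈ {3, 5}, s ≤ k}:
g(0) = mex{} = 0
g(1) = mex{} = 0
g(2) = mex{} = 0
g(3) = mex{0} = 1
g(4) = mex{0} = 1
g(5) = mex{0} = 1
g(6) = mex{0,1} = 2
g(7) = mex{0,1} = 2
g(8) = mex{1} = 0
g(9) = mex{1,2} = 0
So g(9) = 0.
The value of a disjunctive sum is the nim-sum of the parts.
Combined value = 10 XOR 0 = 10.

10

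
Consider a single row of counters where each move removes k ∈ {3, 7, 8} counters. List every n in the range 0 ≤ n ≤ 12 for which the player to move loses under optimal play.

Grundy values for subtraction set {3, 7, 8}:
g(0) = mex{} = 0
g(1) = mex{} = 0
g(2) = mex{} = 0
g(3) = mex{0} = 1
g(4) = mex{0} = 1
g(5) = mex{0} = 1
g(6) = mex{1} = 0
g(7) = mex{0,1} = 2
g(8) = mex{0,1} = 2
g(9) = mex{0} = 1
g(10) = mex{0,1,2} = 3
g(11) = mex{1,2} = 0
g(12) = mex{1} = 0
The P-positions (g = 0) in 0..12 are 0, 1, 2, 6, 11, 12.

0, 1, 2, 6, 11, 12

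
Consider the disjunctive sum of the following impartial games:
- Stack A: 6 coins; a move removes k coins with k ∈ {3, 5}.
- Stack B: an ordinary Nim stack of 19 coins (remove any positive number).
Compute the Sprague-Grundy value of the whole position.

Grundy values for stack A (subtraction set {3, 5}):
g(0) = mex{} = 0
g(1) = mex{} = 0
g(2) = mex{} = 0
g(3) = mex{0} = 1
g(4) = mex{0} = 1
g(5) = mex{0} = 1
g(6) = mex{0,1} = 2
So g(6) = 2.
Stack B is a plain Nim stack of size 19, so its Grundy value is 19.
The value of a disjunctive sum is the nim-sum of the parts.
Combined value = 2 XOR 19 = 17.

17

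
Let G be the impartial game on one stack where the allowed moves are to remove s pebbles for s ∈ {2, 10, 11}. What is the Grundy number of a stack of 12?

Compute g(0), g(1), … for moves {2, 10, 11}:
k:     0  1  2  3  4  5  6  7  8  9 10 11 12
g(k):  0  0  1  1  0  0  1  1  0  0  1  1  2
So g(12) = 2.

2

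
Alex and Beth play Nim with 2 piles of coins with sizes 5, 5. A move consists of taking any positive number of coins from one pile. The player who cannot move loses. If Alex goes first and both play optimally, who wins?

Beth wins

Nim-sum: 5 ^ 5 = 0.
The nim-sum is 0, so this is a P-position: the player to move is in a losing position under optimal play; Alex is about to move from it and so loses — Beth wins.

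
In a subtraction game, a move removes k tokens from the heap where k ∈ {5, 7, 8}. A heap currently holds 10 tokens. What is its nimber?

2

Build the Grundy sequence with g(k) = mex{g(k−s) : s ∈ {5, 7, 8}, s ≤ k}:
k:     0  1  2  3  4  5  6  7  8  9 10
g(k):  0  0  0  0  0  1  1  1  1  1  2
So g(10) = 2.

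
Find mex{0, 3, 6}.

0 is in the set but 1 is not, so the mex is 1.

1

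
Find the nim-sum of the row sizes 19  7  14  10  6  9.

31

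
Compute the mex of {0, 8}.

1

0 is in the set but 1 is not, so the mex is 1.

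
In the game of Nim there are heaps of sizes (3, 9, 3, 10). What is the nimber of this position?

Nim-sum: 3 ^ 9 ^ 3 ^ 10 = 3.

3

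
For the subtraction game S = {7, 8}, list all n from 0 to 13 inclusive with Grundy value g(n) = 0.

0, 1, 2, 3, 4, 5, 6

Build the Grundy sequence with g(k) = mex{g(k−s) : s ∈ {7, 8}, s ≤ k}:
k:     0  1  2  3  4  5  6  7  8  9 10 11 12 13
g(k):  0  0  0  0  0  0  0  1  1  1  1  1  1  1
The P-positions (g = 0) in 0..13 are 0, 1, 2, 3, 4, 5, 6.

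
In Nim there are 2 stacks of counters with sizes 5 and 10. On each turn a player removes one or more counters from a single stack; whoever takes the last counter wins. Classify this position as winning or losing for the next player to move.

Winning position

Nim-sum: 5 ⊕ 10 = 15.
The nim-sum is 15 ≠ 0, so this is an N-position: the player to move can win.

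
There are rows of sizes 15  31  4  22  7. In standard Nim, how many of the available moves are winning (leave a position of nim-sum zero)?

5

Nim-sum: 15 ⊕ 31 ⊕ 4 ⊕ 22 ⊕ 7 = 5.
The overall nim-sum is X = 5. A row of size p has a winning move iff p XOR X < p (reduce it to p XOR X).
  15: 15 XOR 5 = 10 < 15 — winning move (to 10).
  31: 31 XOR 5 = 26 < 31 — winning move (to 26).
  4: 4 XOR 5 = 1 < 4 — winning move (to 1).
  22: 22 XOR 5 = 19 < 22 — winning move (to 19).
  7: 7 XOR 5 = 2 < 7 — winning move (to 2).
That gives 5 winning moves.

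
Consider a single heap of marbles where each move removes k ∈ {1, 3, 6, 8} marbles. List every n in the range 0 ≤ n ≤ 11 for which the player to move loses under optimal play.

0, 2, 4, 9, 11

Compute g(0), g(1), … for moves {1, 3, 6, 8}:
g(0) = mex{} = 0
g(1) = mex{0} = 1
g(2) = mex{1} = 0
g(3) = mex{0} = 1
g(4) = mex{1} = 0
g(5) = mex{0} = 1
g(6) = mex{0,1} = 2
g(7) = mex{0,1,2} = 3
g(8) = mex{0,1,3} = 2
g(9) = mex{1,2} = 0
g(10) = mex{0,3} = 1
g(11) = mex{1,2} = 0
The P-positions (g = 0) in 0..11 are 0, 2, 4, 9, 11.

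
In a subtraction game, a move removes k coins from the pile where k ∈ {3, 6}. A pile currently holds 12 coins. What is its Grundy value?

Build the Grundy sequence with g(k) = mex{g(k−s) : s ∈ {3, 6}, s ≤ k}:
k:     0  1  2  3  4  5  6  7  8  9 10 11 12
g(k):  0  0  0  1  1  1  2  2  2  0  0  0  1
So g(12) = 1.

1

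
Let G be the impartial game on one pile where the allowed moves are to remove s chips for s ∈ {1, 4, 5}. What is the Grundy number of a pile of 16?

Grundy values for subtraction set {1, 4, 5}:
k:     0  1  2  3  4  5  6  7  8  9 10 11 12 13 14 15 16
g(k):  0  1  0  1  2  3  2  3  0  1  0  1  2  3  2  3  0
So g(16) = 0.

0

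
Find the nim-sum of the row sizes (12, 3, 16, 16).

15

Compute the nim-sum pairwise:
12 XOR 3 = 15
15 XOR 16 = 31
31 XOR 16 = 15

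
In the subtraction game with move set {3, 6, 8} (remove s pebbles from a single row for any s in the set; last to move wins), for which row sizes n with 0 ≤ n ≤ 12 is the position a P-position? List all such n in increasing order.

0, 1, 2, 11, 12

Grundy values for subtraction set {3, 6, 8}:
g(0) = mex{} = 0
g(1) = mex{} = 0
g(2) = mex{} = 0
g(3) = mex{0} = 1
g(4) = mex{0} = 1
g(5) = mex{0} = 1
g(6) = mex{0,1} = 2
g(7) = mex{0,1} = 2
g(8) = mex{0,1} = 2
g(9) = mex{0,1,2} = 3
g(10) = mex{0,1,2} = 3
g(11) = mex{1,2} = 0
g(12) = mex{1,2,3} = 0
The P-positions (g = 0) in 0..12 are 0, 1, 2, 11, 12.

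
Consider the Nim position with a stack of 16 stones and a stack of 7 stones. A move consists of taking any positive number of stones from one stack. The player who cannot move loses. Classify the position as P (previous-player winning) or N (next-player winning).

Bitwise XOR of the heap sizes:
  10000  (16)
  00111  (7)
  -----
  10111  (23)
The nim-sum is 23 ≠ 0, so this is an N-position: the player to move can win.

N-position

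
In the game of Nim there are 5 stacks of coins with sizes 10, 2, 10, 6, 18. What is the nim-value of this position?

22

Compute the nim-sum pairwise:
10 XOR 2 = 8
8 XOR 10 = 2
2 XOR 6 = 4
4 XOR 18 = 22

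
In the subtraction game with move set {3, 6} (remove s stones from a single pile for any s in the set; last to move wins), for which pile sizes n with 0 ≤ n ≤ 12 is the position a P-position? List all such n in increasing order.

0, 1, 2, 9, 10, 11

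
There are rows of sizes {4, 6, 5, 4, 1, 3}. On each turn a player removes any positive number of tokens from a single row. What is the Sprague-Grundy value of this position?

1

Bitwise XOR of the heap sizes:
  100  (4)
  110  (6)
  101  (5)
  100  (4)
  001  (1)
  011  (3)
  ---
  001  (1)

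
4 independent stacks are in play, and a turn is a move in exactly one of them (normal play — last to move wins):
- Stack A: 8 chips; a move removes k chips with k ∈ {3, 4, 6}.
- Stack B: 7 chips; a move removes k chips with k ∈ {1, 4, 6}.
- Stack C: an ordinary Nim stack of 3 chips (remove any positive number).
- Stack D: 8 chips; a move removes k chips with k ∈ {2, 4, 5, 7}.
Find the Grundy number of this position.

5

Build the Grundy sequence for stack A with g(k) = mex{g(k−s) : s ∈ {3, 4, 6}, s ≤ k}:
k:     0  1  2  3  4  5  6  7  8
g(k):  0  0  0  1  1  1  2  2  2
So g(8) = 2.
For stack B, compute g(0), g(1), … with moves {1, 4, 6}:
k:     0  1  2  3  4  5  6  7
g(k):  0  1  0  1  2  0  1  0
So g(7) = 0.
Stack C is a plain Nim stack of size 3, so its Grundy value is 3.
For stack D, compute g(0), g(1), … with moves {2, 4, 5, 7}:
k:     0  1  2  3  4  5  6  7  8
g(k):  0  0  1  1  2  2  3  3  4
So g(8) = 4.
The value of a disjunctive sum is the nim-sum of the parts.
Combined value = 2 ⊕ 0 ⊕ 3 ⊕ 4 = 5.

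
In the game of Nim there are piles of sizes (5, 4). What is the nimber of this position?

1

Write each in binary and XOR column by column:
  101  (5)
  100  (4)
  ---
  001  (1)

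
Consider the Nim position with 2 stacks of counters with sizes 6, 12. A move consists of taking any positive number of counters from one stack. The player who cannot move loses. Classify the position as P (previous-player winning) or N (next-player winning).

Nim-sum: 6 ⊕ 12 = 10.
The nim-sum is 10 ≠ 0, so this is an N-position: the player to move can win.

N-position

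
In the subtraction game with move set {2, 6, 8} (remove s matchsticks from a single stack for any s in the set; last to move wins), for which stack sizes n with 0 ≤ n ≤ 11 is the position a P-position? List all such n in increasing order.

0, 1, 4, 5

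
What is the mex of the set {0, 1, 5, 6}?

The values 0, 1 are all present; 2 is the first non-negative integer missing from the set.

2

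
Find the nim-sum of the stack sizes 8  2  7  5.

Compute the nim-sum pairwise:
8 ⊕ 2 = 10
10 ⊕ 7 = 13
13 ⊕ 5 = 8

8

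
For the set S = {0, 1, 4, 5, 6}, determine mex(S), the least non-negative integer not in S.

The values 0, 1 are all present; 2 is the first non-negative integer missing from the set.

2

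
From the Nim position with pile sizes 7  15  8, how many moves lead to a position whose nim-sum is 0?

0

In binary:
  0111  (7)
  1111  (15)
  1000  (8)
  ----
  0000  (0)
The nim-sum is already 0, so every move leaves a nonzero nim-sum — there are no winning moves.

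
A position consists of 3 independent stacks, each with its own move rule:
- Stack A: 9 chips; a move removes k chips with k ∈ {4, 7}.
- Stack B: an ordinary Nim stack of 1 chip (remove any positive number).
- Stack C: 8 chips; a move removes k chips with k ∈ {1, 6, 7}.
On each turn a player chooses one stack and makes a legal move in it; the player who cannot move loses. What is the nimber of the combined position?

Build the Grundy sequence for stack A with g(k) = mex{g(k−s) : s ∈ {4, 7}, s ≤ k}:
g(0) = mex{} = 0
g(1) = mex{} = 0
g(2) = mex{} = 0
g(3) = mex{} = 0
g(4) = mex{0} = 1
g(5) = mex{0} = 1
g(6) = mex{0} = 1
g(7) = mex{0} = 1
g(8) = mex{0,1} = 2
g(9) = mex{0,1} = 2
So g(9) = 2.
Stack B is a plain Nim stack of size 1, so its Grundy value is 1.
For stack C, compute g(0), g(1), … with moves {1, 6, 7}:
g(0) = mex{} = 0
g(1) = mex{0} = 1
g(2) = mex{1} = 0
g(3) = mex{0} = 1
g(4) = mex{1} = 0
g(5) = mex{0} = 1
g(6) = mex{0,1} = 2
g(7) = mex{0,1,2} = 3
g(8) = mex{0,1,3} = 2
So g(8) = 2.
The value of a disjunctive sum is the nim-sum of the parts.
Combined value = 2 XOR 1 XOR 2 = 1.

1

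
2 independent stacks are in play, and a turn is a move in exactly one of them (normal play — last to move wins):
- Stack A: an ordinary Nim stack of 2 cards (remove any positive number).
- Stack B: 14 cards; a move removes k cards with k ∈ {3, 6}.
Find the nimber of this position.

Stack A is a plain Nim stack of size 2, so its Grundy value is 2.
Build the Grundy sequence for stack B with g(k) = mex{g(k−s) : s ∈ {3, 6}, s ≤ k}:
k:     0  1  2  3  4  5  6  7  8  9 10 11 12 13 14
g(k):  0  0  0  1  1  1  2  2  2  0  0  0  1  1  1
So g(14) = 1.
The value of a disjunctive sum is the nim-sum of the parts.
Combined value = 2 XOR 1 = 3.

3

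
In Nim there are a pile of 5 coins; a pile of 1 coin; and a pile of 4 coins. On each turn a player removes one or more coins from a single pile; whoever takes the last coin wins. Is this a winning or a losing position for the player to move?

Compute the nim-sum pairwise:
5 XOR 1 = 4
4 XOR 4 = 0
The nim-sum is 0, so this is a P-position: the player to move is in a losing position under optimal play.

Losing position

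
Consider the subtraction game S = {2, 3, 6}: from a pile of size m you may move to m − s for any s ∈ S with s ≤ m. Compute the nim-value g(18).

0

Build the Grundy sequence with g(k) = mex{g(k−s) : s ∈ {2, 3, 6}, s ≤ k}:
k:     0  1  2  3  4  5  6  7  8  9 10 11 12 13 14 15 16 17 18
g(k):  0  0  1  1  2  0  3  1  2  0  0  1  1  2  0  3  1  2  0
So g(18) = 0.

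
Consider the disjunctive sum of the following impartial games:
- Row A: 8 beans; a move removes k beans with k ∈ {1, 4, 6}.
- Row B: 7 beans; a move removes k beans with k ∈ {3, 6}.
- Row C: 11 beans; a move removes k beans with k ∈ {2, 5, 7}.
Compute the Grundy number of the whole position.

0

Build the Grundy sequence for row A with g(k) = mex{g(k−s) : s ∈ {1, 4, 6}, s ≤ k}:
g(0) = mex{} = 0
g(1) = mex{0} = 1
g(2) = mex{1} = 0
g(3) = mex{0} = 1
g(4) = mex{0,1} = 2
g(5) = mex{1,2} = 0
g(6) = mex{0} = 1
g(7) = mex{1} = 0
g(8) = mex{0,2} = 1
So g(8) = 1.
For row B, compute g(0), g(1), … with moves {3, 6}:
k:     0  1  2  3  4  5  6  7
g(k):  0  0  0  1  1  1  2  2
So g(7) = 2.
For row C, compute g(0), g(1), … with moves {2, 5, 7}:
k:     0  1  2  3  4  5  6  7  8  9 10 11
g(k):  0  0  1  1  0  2  1  3  2  2  0  3
So g(11) = 3.
The value of a disjunctive sum is the nim-sum of the parts.
Combined value = 1 ⊕ 2 ⊕ 3 = 0.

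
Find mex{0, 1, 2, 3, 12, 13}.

4

The values 0, 1, 2, 3 are all present; 4 is the first non-negative integer missing from the set.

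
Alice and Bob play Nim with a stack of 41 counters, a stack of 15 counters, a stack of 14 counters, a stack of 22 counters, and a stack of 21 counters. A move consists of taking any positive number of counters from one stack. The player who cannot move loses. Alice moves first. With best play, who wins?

Alice wins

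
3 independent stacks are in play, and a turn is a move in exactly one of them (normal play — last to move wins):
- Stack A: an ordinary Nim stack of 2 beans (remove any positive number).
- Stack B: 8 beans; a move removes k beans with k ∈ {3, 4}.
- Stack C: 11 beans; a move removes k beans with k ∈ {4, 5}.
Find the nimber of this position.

2

Stack A is a plain Nim stack of size 2, so its Grundy value is 2.
Grundy values for stack B (subtraction set {3, 4}):
k:     0  1  2  3  4  5  6  7  8
g(k):  0  0  0  1  1  1  2  0  0
So g(8) = 0.
Grundy values for stack C (subtraction set {4, 5}):
k:     0  1  2  3  4  5  6  7  8  9 10 11
g(k):  0  0  0  0  1  1  1  1  2  0  0  0
So g(11) = 0.
The value of a disjunctive sum is the nim-sum of the parts.
Combined value = 2 ⊕ 0 ⊕ 0 = 2.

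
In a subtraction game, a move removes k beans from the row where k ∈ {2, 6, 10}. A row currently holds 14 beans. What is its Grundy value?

1

Compute g(0), g(1), … for moves {2, 6, 10}:
k:     0  1  2  3  4  5  6  7  8  9 10 11 12 13 14
g(k):  0  0  1  1  0  0  1  1  0  0  1  1  0  0  1
So g(14) = 1.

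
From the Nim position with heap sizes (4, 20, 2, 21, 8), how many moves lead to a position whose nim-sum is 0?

1

Compute the nim-sum pairwise:
4 ^ 20 = 16
16 ^ 2 = 18
18 ^ 21 = 7
7 ^ 8 = 15
The overall nim-sum is X = 15. A heap of size p has a winning move iff p XOR X < p (reduce it to p XOR X).
  4: 4 XOR 15 = 11 ≥ 4 — no move.
  20: 20 XOR 15 = 27 ≥ 20 — no move.
  2: 2 XOR 15 = 13 ≥ 2 — no move.
  21: 21 XOR 15 = 26 ≥ 21 — no move.
  8: 8 XOR 15 = 7 < 8 — winning move (to 7).
That gives 1 winning move.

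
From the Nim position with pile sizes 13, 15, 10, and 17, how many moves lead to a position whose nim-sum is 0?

Nim-sum: 13 XOR 15 XOR 10 XOR 17 = 25.
The overall nim-sum is X = 25. A pile of size p has a winning move iff p XOR X < p (reduce it to p XOR X).
  13: 13 XOR 25 = 20 ≥ 13 — no move.
  15: 15 XOR 25 = 22 ≥ 15 — no move.
  10: 10 XOR 25 = 19 ≥ 10 — no move.
  17: 17 XOR 25 = 8 < 17 — winning move (to 8).
That gives 1 winning move.

1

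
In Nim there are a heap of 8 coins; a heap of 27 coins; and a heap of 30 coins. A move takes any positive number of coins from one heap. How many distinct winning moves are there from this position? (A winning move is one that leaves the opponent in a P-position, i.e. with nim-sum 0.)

3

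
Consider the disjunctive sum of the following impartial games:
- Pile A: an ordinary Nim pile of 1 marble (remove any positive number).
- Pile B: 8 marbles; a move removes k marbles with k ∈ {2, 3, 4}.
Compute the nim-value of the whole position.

0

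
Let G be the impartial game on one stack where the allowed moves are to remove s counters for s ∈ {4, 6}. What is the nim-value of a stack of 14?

1

Build the Grundy sequence with g(k) = mex{g(k−s) : s ∈ {4, 6}, s ≤ k}:
g(0) = mex{} = 0
g(1) = mex{} = 0
g(2) = mex{} = 0
g(3) = mex{} = 0
g(4) = mex{0} = 1
g(5) = mex{0} = 1
g(6) = mex{0} = 1
g(7) = mex{0} = 1
g(8) = mex{0,1} = 2
g(9) = mex{0,1} = 2
g(10) = mex{1} = 0
g(11) = mex{1} = 0
g(12) = mex{1,2} = 0
g(13) = mex{1,2} = 0
g(14) = mex{0,2} = 1
So g(14) = 1.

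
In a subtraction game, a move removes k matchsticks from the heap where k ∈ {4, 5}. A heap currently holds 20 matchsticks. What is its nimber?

0

Build the Grundy sequence with g(k) = mex{g(k−s) : s ∈ {4, 5}, s ≤ k}:
k:     0  1  2  3  4  5  6  7  8  9 10 11 12 13 14 15 16 17 18 19 20
g(k):  0  0  0  0  1  1  1  1  2  0  0  0  0  1  1  1  1  2  0  0  0
So g(20) = 0.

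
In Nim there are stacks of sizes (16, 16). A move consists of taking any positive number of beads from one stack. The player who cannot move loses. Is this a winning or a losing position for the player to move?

Losing position

Bitwise XOR of the heap sizes:
  10000  (16)
  10000  (16)
  -----
  00000  (0)
The nim-sum is 0, so this is a P-position: the player to move is in a losing position under optimal play.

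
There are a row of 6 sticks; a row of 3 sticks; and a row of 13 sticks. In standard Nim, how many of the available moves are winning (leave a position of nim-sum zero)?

Compute the nim-sum pairwise:
6 ^ 3 = 5
5 ^ 13 = 8
The overall nim-sum is X = 8. A row of size p has a winning move iff p XOR X < p (reduce it to p XOR X).
  6: 6 XOR 8 = 14 ≥ 6 — no move.
  3: 3 XOR 8 = 11 ≥ 3 — no move.
  13: 13 XOR 8 = 5 < 13 — winning move (to 5).
That gives 1 winning move.

1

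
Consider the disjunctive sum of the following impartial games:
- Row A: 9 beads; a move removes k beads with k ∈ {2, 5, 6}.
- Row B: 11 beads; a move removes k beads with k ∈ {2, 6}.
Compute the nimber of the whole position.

3

Build the Grundy sequence for row A with g(k) = mex{g(k−s) : s ∈ {2, 5, 6}, s ≤ k}:
g(0) = mex{} = 0
g(1) = mex{} = 0
g(2) = mex{0} = 1
g(3) = mex{0} = 1
g(4) = mex{1} = 0
g(5) = mex{0,1} = 2
g(6) = mex{0} = 1
g(7) = mex{0,1,2} = 3
g(8) = mex{1} = 0
g(9) = mex{0,1,3} = 2
So g(9) = 2.
For row B, compute g(0), g(1), … with moves {2, 6}:
g(0) = mex{} = 0
g(1) = mex{} = 0
g(2) = mex{0} = 1
g(3) = mex{0} = 1
g(4) = mex{1} = 0
g(5) = mex{1} = 0
g(6) = mex{0} = 1
g(7) = mex{0} = 1
g(8) = mex{1} = 0
g(9) = mex{1} = 0
g(10) = mex{0} = 1
g(11) = mex{0} = 1
So g(11) = 1.
By the Sprague-Grundy theorem, the Grundy value of a sum of independent games is the XOR of the component values.
Combined value = 2 XOR 1 = 3.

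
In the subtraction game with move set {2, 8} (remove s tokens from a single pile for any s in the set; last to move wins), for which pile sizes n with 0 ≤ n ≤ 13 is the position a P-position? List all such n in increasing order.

Build the Grundy sequence with g(k) = mex{g(k−s) : s ∈ {2, 8}, s ≤ k}:
k:     0  1  2  3  4  5  6  7  8  9 10 11 12 13
g(k):  0  0  1  1  0  0  1  1  2  2  0  0  1  1
The P-positions (g = 0) in 0..13 are 0, 1, 4, 5, 10, 11.

0, 1, 4, 5, 10, 11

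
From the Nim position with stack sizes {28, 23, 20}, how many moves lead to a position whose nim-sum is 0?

3

Bitwise XOR of the heap sizes:
  11100  (28)
  10111  (23)
  10100  (20)
  -----
  11111  (31)
The overall nim-sum is X = 31. A stack of size p has a winning move iff p XOR X < p (reduce it to p XOR X).
  28: 28 XOR 31 = 3 < 28 — winning move (to 3).
  23: 23 XOR 31 = 8 < 23 — winning move (to 8).
  20: 20 XOR 31 = 11 < 20 — winning move (to 11).
That gives 3 winning moves.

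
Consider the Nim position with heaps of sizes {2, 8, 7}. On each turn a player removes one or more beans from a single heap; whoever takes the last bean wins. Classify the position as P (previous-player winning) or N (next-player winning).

N-position

Compute the nim-sum pairwise:
2 ^ 8 = 10
10 ^ 7 = 13
The nim-sum is 13 ≠ 0, so this is an N-position: the player to move can win.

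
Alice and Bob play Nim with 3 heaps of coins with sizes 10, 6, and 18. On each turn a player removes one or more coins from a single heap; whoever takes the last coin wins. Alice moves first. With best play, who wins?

Alice wins

Nim-sum: 10 ^ 6 ^ 18 = 30.
The nim-sum is 30 ≠ 0, so this is an N-position: the player to move can win; Alice has a winning move.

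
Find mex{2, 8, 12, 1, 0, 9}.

3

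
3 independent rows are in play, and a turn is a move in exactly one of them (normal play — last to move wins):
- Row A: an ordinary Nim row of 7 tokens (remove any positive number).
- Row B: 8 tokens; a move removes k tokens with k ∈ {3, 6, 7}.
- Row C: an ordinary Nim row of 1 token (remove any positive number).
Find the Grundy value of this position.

4

Row A is a plain Nim row of size 7, so its Grundy value is 7.
For row B, compute g(0), g(1), … with moves {3, 6, 7}:
k:     0  1  2  3  4  5  6  7  8
g(k):  0  0  0  1  1  1  2  2  2
So g(8) = 2.
Row C is a plain Nim row of size 1, so its Grundy value is 1.
The value of a disjunctive sum is the nim-sum of the parts.
Combined value = 7 XOR 2 XOR 1 = 4.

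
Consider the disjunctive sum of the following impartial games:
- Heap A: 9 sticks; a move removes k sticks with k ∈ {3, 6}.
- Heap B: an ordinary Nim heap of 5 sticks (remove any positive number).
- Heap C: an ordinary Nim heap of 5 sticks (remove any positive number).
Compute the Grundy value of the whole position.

Grundy values for heap A (subtraction set {3, 6}):
k:     0  1  2  3  4  5  6  7  8  9
g(k):  0  0  0  1  1  1  2  2  2  0
So g(9) = 0.
Heap B is a plain Nim heap of size 5, so its Grundy value is 5.
Heap C is a plain Nim heap of size 5, so its Grundy value is 5.
By the Sprague-Grundy theorem, the Grundy value of a sum of independent games is the XOR of the component values.
Combined value = 0 XOR 5 XOR 5 = 0.

0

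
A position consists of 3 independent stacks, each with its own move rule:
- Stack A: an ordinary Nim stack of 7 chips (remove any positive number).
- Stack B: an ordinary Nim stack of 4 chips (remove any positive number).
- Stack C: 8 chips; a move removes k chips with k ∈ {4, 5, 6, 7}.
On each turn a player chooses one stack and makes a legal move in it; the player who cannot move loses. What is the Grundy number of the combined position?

1

Stack A is a plain Nim stack of size 7, so its Grundy value is 7.
Stack B is a plain Nim stack of size 4, so its Grundy value is 4.
Build the Grundy sequence for stack C with g(k) = mex{g(k−s) : s ∈ {4, 5, 6, 7}, s ≤ k}:
g(0) = mex{} = 0
g(1) = mex{} = 0
g(2) = mex{} = 0
g(3) = mex{} = 0
g(4) = mex{0} = 1
g(5) = mex{0} = 1
g(6) = mex{0} = 1
g(7) = mex{0} = 1
g(8) = mex{0,1} = 2
So g(8) = 2.
By the Sprague-Grundy theorem, the Grundy value of a sum of independent games is the XOR of the component values.
Combined value = 7 XOR 4 XOR 2 = 1.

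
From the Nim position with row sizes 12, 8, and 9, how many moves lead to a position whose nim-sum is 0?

In binary:
  1100  (12)
  1000  (8)
  1001  (9)
  ----
  1101  (13)
The overall nim-sum is X = 13. A row of size p has a winning move iff p XOR X < p (reduce it to p XOR X).
  12: 12 XOR 13 = 1 < 12 — winning move (to 1).
  8: 8 XOR 13 = 5 < 8 — winning move (to 5).
  9: 9 XOR 13 = 4 < 9 — winning move (to 4).
That gives 3 winning moves.

3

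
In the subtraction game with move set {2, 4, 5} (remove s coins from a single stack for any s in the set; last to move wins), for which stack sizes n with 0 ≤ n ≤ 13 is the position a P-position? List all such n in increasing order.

Compute g(0), g(1), … for moves {2, 4, 5}:
k:     0  1  2  3  4  5  6  7  8  9 10 11 12 13
g(k):  0  0  1  1  2  2  3  0  0  1  1  2  2  3
The P-positions (g = 0) in 0..13 are 0, 1, 7, 8.

0, 1, 7, 8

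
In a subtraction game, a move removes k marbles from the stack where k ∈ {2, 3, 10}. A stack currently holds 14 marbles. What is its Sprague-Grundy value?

1

Build the Grundy sequence with g(k) = mex{g(k−s) : s ∈ {2, 3, 10}, s ≤ k}:
g(0) = mex{} = 0
g(1) = mex{} = 0
g(2) = mex{0} = 1
g(3) = mex{0} = 1
g(4) = mex{0,1} = 2
g(5) = mex{1} = 0
g(6) = mex{1,2} = 0
g(7) = mex{0,2} = 1
g(8) = mex{0} = 1
g(9) = mex{0,1} = 2
g(10) = mex{0,1} = 2
g(11) = mex{0,1,2} = 3
g(12) = mex{1,2} = 0
g(13) = mex{1,2,3} = 0
g(14) = mex{0,2,3} = 1
So g(14) = 1.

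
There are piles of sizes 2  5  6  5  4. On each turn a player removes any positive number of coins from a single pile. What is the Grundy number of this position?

0

Nim-sum: 2 XOR 5 XOR 6 XOR 5 XOR 4 = 0.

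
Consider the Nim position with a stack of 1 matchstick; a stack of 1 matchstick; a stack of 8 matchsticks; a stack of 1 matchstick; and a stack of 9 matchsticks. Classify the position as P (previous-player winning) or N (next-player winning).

P-position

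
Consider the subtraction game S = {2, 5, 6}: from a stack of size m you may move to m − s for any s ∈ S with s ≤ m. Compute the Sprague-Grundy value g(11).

Build the Grundy sequence with g(k) = mex{g(k−s) : s ∈ {2, 5, 6}, s ≤ k}:
g(0) = mex{} = 0
g(1) = mex{} = 0
g(2) = mex{0} = 1
g(3) = mex{0} = 1
g(4) = mex{1} = 0
g(5) = mex{0,1} = 2
g(6) = mex{0} = 1
g(7) = mex{0,1,2} = 3
g(8) = mex{1} = 0
g(9) = mex{0,1,3} = 2
g(10) = mex{0,2} = 1
g(11) = mex{1,2} = 0
So g(11) = 0.

0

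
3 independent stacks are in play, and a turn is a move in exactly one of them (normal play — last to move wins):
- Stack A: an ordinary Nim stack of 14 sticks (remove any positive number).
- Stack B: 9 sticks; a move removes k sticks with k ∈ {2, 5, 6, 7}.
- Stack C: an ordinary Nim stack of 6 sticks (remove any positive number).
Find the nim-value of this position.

Stack A is a plain Nim stack of size 14, so its Grundy value is 14.
Build the Grundy sequence for stack B with g(k) = mex{g(k−s) : s ∈ {2, 5, 6, 7}, s ≤ k}:
k:     0  1  2  3  4  5  6  7  8  9
g(k):  0  0  1  1  0  2  1  3  2  2
So g(9) = 2.
Stack C is a plain Nim stack of size 6, so its Grundy value is 6.
The value of a disjunctive sum is the nim-sum of the parts.
Combined value = 14 ⊕ 2 ⊕ 6 = 10.

10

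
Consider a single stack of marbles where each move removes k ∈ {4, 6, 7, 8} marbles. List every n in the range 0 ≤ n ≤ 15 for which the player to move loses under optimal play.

0, 1, 2, 3, 12, 13, 14, 15

Compute g(0), g(1), … for moves {4, 6, 7, 8}:
k:     0  1  2  3  4  5  6  7  8  9 10 11 12 13 14 15
g(k):  0  0  0  0  1  1  1  1  2  2  2  2  0  0  0  0
The P-positions (g = 0) in 0..15 are 0, 1, 2, 3, 12, 13, 14, 15.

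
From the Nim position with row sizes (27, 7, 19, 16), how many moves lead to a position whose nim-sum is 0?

3

Compute the nim-sum pairwise:
27 ⊕ 7 = 28
28 ⊕ 19 = 15
15 ⊕ 16 = 31
The overall nim-sum is X = 31. A row of size p has a winning move iff p XOR X < p (reduce it to p XOR X).
  27: 27 XOR 31 = 4 < 27 — winning move (to 4).
  7: 7 XOR 31 = 24 ≥ 7 — no move.
  19: 19 XOR 31 = 12 < 19 — winning move (to 12).
  16: 16 XOR 31 = 15 < 16 — winning move (to 15).
That gives 3 winning moves.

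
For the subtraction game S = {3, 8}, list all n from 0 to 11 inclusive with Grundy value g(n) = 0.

0, 1, 2, 6, 7, 11

Compute g(0), g(1), … for moves {3, 8}:
g(0) = mex{} = 0
g(1) = mex{} = 0
g(2) = mex{} = 0
g(3) = mex{0} = 1
g(4) = mex{0} = 1
g(5) = mex{0} = 1
g(6) = mex{1} = 0
g(7) = mex{1} = 0
g(8) = mex{0,1} = 2
g(9) = mex{0} = 1
g(10) = mex{0} = 1
g(11) = mex{1,2} = 0
The P-positions (g = 0) in 0..11 are 0, 1, 2, 6, 7, 11.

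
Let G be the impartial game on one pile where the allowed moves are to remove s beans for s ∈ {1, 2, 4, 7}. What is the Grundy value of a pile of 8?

2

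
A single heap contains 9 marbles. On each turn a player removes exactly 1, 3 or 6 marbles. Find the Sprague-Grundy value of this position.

Compute g(0), g(1), … for moves {1, 3, 6}:
k:     0  1  2  3  4  5  6  7  8  9
g(k):  0  1  0  1  0  1  2  3  2  0
So g(9) = 0.

0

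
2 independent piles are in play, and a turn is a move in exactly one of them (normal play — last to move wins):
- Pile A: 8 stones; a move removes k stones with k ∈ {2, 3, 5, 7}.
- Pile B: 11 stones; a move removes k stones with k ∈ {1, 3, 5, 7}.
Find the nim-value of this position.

Grundy values for pile A (subtraction set {2, 3, 5, 7}):
k:     0  1  2  3  4  5  6  7  8
g(k):  0  0  1  1  2  2  3  3  4
So g(8) = 4.
For pile B, compute g(0), g(1), … with moves {1, 3, 5, 7}:
k:     0  1  2  3  4  5  6  7  8  9 10 11
g(k):  0  1  0  1  0  1  0  1  0  1  0  1
So g(11) = 1.
The value of a disjunctive sum is the nim-sum of the parts.
Combined value = 4 XOR 1 = 5.

5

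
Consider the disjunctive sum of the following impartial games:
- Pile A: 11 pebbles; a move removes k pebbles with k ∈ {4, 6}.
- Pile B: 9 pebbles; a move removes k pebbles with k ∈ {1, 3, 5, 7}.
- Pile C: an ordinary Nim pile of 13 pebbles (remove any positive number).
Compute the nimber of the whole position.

12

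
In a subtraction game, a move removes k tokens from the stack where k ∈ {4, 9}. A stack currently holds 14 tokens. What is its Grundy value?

Compute g(0), g(1), … for moves {4, 9}:
k:     0  1  2  3  4  5  6  7  8  9 10 11 12 13 14
g(k):  0  0  0  0  1  1  1  1  0  2  2  2  1  0  0
So g(14) = 0.

0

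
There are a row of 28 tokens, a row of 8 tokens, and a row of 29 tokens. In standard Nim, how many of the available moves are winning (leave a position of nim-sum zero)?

3

In binary:
  11100  (28)
  01000  (8)
  11101  (29)
  -----
  01001  (9)
The overall nim-sum is X = 9. A row of size p has a winning move iff p XOR X < p (reduce it to p XOR X).
  28: 28 XOR 9 = 21 < 28 — winning move (to 21).
  8: 8 XOR 9 = 1 < 8 — winning move (to 1).
  29: 29 XOR 9 = 20 < 29 — winning move (to 20).
That gives 3 winning moves.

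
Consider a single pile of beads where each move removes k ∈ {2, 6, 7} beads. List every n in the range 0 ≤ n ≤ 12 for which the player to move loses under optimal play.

0, 1, 4, 5, 9

Grundy values for subtraction set {2, 6, 7}:
g(0) = mex{} = 0
g(1) = mex{} = 0
g(2) = mex{0} = 1
g(3) = mex{0} = 1
g(4) = mex{1} = 0
g(5) = mex{1} = 0
g(6) = mex{0} = 1
g(7) = mex{0} = 1
g(8) = mex{0,1} = 2
g(9) = mex{1} = 0
g(10) = mex{0,1,2} = 3
g(11) = mex{0} = 1
g(12) = mex{0,1,3} = 2
The P-positions (g = 0) in 0..12 are 0, 1, 4, 5, 9.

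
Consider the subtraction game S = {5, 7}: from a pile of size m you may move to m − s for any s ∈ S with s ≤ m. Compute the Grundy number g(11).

2

Build the Grundy sequence with g(k) = mex{g(k−s) : s ∈ {5, 7}, s ≤ k}:
k:     0  1  2  3  4  5  6  7  8  9 10 11
g(k):  0  0  0  0  0  1  1  1  1  1  2  2
So g(11) = 2.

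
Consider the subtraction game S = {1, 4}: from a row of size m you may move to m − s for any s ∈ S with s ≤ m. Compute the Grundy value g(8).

1

Grundy values for subtraction set {1, 4}:
k:     0  1  2  3  4  5  6  7  8
g(k):  0  1  0  1  2  0  1  0  1
So g(8) = 1.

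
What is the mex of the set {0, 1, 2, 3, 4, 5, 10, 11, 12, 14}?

The values 0, 1, 2, 3, 4, 5 are all present; 6 is the first non-negative integer missing from the set.

6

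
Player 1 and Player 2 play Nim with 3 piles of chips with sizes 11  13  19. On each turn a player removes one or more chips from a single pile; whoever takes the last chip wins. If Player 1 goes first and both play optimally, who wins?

Player 1 wins

Bitwise XOR of the heap sizes:
  01011  (11)
  01101  (13)
  10011  (19)
  -----
  10101  (21)
The nim-sum is 21 ≠ 0, so this is an N-position: the player to move can win; Player 1 has a winning move.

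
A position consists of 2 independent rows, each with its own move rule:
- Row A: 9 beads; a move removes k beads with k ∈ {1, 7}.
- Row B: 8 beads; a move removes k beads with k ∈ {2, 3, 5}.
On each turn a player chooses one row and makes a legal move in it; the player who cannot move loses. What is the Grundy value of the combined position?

1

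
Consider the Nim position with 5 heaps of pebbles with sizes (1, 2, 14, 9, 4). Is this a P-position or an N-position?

Write each in binary and XOR column by column:
  0001  (1)
  0010  (2)
  1110  (14)
  1001  (9)
  0100  (4)
  ----
  0000  (0)
The nim-sum is 0, so this is a P-position: the player to move is in a losing position under optimal play.

P-position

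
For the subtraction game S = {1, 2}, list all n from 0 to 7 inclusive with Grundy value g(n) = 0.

0, 3, 6

Build the Grundy sequence with g(k) = mex{g(k−s) : s ∈ {1, 2}, s ≤ k}:
g(0) = mex{} = 0
g(1) = mex{0} = 1
g(2) = mex{0,1} = 2
g(3) = mex{1,2} = 0
g(4) = mex{0,2} = 1
g(5) = mex{0,1} = 2
g(6) = mex{1,2} = 0
g(7) = mex{0,2} = 1
The P-positions (g = 0) in 0..7 are 0, 3, 6.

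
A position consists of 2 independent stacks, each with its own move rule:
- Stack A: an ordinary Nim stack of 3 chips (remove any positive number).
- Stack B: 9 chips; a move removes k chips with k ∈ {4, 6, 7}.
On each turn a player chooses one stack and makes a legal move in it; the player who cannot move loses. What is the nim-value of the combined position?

Stack A is a plain Nim stack of size 3, so its Grundy value is 3.
Build the Grundy sequence for stack B with g(k) = mex{g(k−s) : s ∈ {4, 6, 7}, s ≤ k}:
k:     0  1  2  3  4  5  6  7  8  9
g(k):  0  0  0  0  1  1  1  1  2  2
So g(9) = 2.
The value of a disjunctive sum is the nim-sum of the parts.
Combined value = 3 XOR 2 = 1.

1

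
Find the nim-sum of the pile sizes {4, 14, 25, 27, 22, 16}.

Compute the nim-sum pairwise:
4 XOR 14 = 10
10 XOR 25 = 19
19 XOR 27 = 8
8 XOR 22 = 30
30 XOR 16 = 14

14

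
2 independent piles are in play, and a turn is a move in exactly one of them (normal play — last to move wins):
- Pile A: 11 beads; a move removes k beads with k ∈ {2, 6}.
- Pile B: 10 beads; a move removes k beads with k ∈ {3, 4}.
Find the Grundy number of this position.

Grundy values for pile A (subtraction set {2, 6}):
g(0) = mex{} = 0
g(1) = mex{} = 0
g(2) = mex{0} = 1
g(3) = mex{0} = 1
g(4) = mex{1} = 0
g(5) = mex{1} = 0
g(6) = mex{0} = 1
g(7) = mex{0} = 1
g(8) = mex{1} = 0
g(9) = mex{1} = 0
g(10) = mex{0} = 1
g(11) = mex{0} = 1
So g(11) = 1.
Build the Grundy sequence for pile B with g(k) = mex{g(k−s) : s ∈ {3, 4}, s ≤ k}:
k:     0  1  2  3  4  5  6  7  8  9 10
g(k):  0  0  0  1  1  1  2  0  0  0  1
So g(10) = 1.
By the Sprague-Grundy theorem, the Grundy value of a sum of independent games is the XOR of the component values.
Combined value = 1 ⊕ 1 = 0.

0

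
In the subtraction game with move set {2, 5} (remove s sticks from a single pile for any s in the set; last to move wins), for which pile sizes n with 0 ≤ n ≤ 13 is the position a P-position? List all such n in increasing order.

Build the Grundy sequence with g(k) = mex{g(k−s) : s ∈ {2, 5}, s ≤ k}:
k:     0  1  2  3  4  5  6  7  8  9 10 11 12 13
g(k):  0  0  1  1  0  2  1  0  0  1  1  0  2  1
The P-positions (g = 0) in 0..13 are 0, 1, 4, 7, 8, 11.

0, 1, 4, 7, 8, 11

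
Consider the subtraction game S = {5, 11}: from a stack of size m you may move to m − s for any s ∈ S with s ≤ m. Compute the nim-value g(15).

Build the Grundy sequence with g(k) = mex{g(k−s) : s ∈ {5, 11}, s ≤ k}:
k:     0  1  2  3  4  5  6  7  8  9 10 11 12 13 14 15
g(k):  0  0  0  0  0  1  1  1  1  1  0  2  2  2  2  1
So g(15) = 1.

1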